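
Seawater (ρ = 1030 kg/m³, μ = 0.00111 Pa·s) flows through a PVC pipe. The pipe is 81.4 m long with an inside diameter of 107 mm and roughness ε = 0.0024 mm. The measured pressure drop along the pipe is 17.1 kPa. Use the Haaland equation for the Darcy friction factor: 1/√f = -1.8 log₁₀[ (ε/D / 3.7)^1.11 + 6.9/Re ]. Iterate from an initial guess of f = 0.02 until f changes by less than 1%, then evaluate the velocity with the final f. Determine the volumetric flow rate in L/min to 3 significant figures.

Q ≈ 884 L/min

Rearranging Darcy-Weisbach: V = √(2·ΔP·D/(f·L·ρ)). With ε/D = 2.4e-06/0.107 = 2.24e-05, iterate starting from f = 0.02:
  f = 0.02 → V = √(2·1.71e+04·0.107/(0.02·81.4·1030)) = 1.477 m/s; Re = ρVD/μ = 1.467e+05; f → 0.01659
  f = 0.01659 → V = 1.622 m/s; Re = 1.61e+05; f → 0.0163
  f = 0.0163 → V = 1.637 m/s; Re = 1.625e+05; f → 0.01627
Converged (Δf/f < 1%). With the final f = 0.01627: V = √(2·1.71e+04·0.107/(0.01627·81.4·1030)) = 1.638 m/s.
Q = V·A = 1.638·(π/4·0.107²) = 0.01473 m³/s = 884 L/min.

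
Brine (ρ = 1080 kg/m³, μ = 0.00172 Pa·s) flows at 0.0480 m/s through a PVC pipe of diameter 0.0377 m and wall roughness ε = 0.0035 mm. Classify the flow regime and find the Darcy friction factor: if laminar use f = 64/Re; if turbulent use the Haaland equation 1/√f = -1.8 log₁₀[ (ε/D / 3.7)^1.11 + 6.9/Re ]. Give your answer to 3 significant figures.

f ≈ 0.0563

Re = ρVD/μ = 1080·0.048·0.0377/0.00172 = 1136.
Re < 2300 → laminar, so f = 64/Re = 0.05633 (roughness is irrelevant in laminar flow).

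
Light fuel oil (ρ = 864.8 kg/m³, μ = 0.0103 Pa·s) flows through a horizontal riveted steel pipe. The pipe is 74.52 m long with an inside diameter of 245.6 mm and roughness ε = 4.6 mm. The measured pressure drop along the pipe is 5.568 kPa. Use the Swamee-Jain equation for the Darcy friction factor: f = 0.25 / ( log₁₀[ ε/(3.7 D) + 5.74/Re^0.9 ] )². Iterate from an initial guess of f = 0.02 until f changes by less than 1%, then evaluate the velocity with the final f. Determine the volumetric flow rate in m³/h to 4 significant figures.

Q ≈ 156.8 m³/h

Rearranging Darcy-Weisbach: V = √(2·ΔP·D/(f·L·ρ)). With ε/D = 0.0046/0.2456 = 0.0187, iterate starting from f = 0.02:
  f = 0.02 → V = √(2·5568·0.2456/(0.02·74.52·864.8)) = 1.457 m/s; Re = ρVD/μ = 3.004e+04; f → 0.0493
  f = 0.0493 → V = 0.9279 m/s; Re = 1.913e+04; f → 0.0502
  f = 0.0502 → V = 0.9195 m/s; Re = 1.896e+04; f → 0.05022
Converged (Δf/f < 1%). With the final f = 0.05022: V = √(2·5568·0.2456/(0.05022·74.52·864.8)) = 0.9193 m/s.
Q = V·A = 0.9193·(π/4·0.2456²) = 0.04355 m³/s = 156.8 m³/h.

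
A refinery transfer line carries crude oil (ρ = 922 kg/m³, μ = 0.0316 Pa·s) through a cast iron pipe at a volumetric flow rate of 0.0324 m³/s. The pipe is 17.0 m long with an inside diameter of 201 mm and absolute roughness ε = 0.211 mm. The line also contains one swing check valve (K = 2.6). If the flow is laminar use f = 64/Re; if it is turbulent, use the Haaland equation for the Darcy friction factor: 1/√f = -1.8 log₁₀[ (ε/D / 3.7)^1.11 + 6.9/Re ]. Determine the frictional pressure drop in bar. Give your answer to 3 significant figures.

ΔP ≈ 0.0274 bar

Cross-sectional area A = πD²/4 = π(0.201)²/4 = 0.03173 m²; mean velocity V = Q/A = 0.0324/0.03173 = 1.021 m/s.
Reynolds number Re = ρVD/μ = 922 · 1.021 · 0.201 / 0.0316 = 5988.
Re > 4000 → turbulent. Relative roughness ε/D = 0.000211/0.201 = 0.00105. Haaland: 1/√f = -1.8 log₁₀[(0.00105/3.7)^1.11 + 6.9/5988] = -1.8 log₁₀[0.000116 + 0.00115] = 5.215, so f = 0.03678.
Total minor-loss coefficient ΣK = 1·2.6 = 2.6.
ΔP = [f·L/D + ΣK]·(ρV²/2) = [0.03678·17/0.201 + 2.6]·(922·1.021²/2) = [3.11 + 2.6]·480.6 = 2745 Pa.
ΔP = 2745 Pa = 0.0274 bar.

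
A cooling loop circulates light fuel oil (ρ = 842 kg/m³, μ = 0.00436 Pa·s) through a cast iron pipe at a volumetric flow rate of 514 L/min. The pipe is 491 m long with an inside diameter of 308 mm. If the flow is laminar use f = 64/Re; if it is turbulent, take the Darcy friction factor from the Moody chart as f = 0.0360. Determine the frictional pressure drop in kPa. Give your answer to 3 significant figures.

ΔP ≈ 0.319 kPa

Q = 514 L/min = 514/60000 = 0.008567 m³/s.
Cross-sectional area A = πD²/4 = π(0.308)²/4 = 0.07451 m²; mean velocity V = Q/A = 0.008567/0.07451 = 0.115 m/s.
Reynolds number Re = ρVD/μ = 842 · 0.115 · 0.308 / 0.00436 = 6839.
Re > 4000 → turbulent; use the Moody-chart value f = 0.0360.
Darcy-Weisbach: ΔP = f(L/D)(ρV²/2) = 0.036·(491/0.308)·(842·0.115²/2) = 0.036·1594·5.566 = 319.4 Pa.
ΔP = 319.4 Pa = 0.319 kPa.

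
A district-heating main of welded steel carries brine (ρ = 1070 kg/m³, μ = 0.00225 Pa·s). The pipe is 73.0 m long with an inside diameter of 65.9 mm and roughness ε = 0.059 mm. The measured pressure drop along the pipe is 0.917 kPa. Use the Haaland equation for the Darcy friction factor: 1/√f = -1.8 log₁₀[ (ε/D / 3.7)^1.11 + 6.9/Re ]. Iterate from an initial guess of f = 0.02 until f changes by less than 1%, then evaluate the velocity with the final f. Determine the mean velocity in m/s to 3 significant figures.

Rearranging Darcy-Weisbach: V = √(2·ΔP·D/(f·L·ρ)). With ε/D = 5.9e-05/0.0659 = 0.000895, iterate starting from f = 0.02:
  f = 0.02 → V = √(2·917·0.0659/(0.02·73·1070)) = 0.2781 m/s; Re = ρVD/μ = 8717; f → 0.03315
  f = 0.03315 → V = 0.2161 m/s; Re = 6771; f → 0.03541
  f = 0.03541 → V = 0.209 m/s; Re = 6551; f → 0.03573
Converged (Δf/f < 1%). With the final f = 0.03573: V = √(2·917·0.0659/(0.03573·73·1070)) = 0.2081 m/s.

V ≈ 0.208 m/s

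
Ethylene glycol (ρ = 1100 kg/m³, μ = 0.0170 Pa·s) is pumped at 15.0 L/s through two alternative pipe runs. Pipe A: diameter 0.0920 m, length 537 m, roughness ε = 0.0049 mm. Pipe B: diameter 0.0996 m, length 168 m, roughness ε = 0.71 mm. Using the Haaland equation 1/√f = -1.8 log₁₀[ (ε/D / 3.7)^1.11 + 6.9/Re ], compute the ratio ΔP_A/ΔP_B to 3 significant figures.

Pipe A: V = Q/A = 0.015/0.006648 = 2.256 m/s; Re = 1.343e+04; ε/D = 5.33e-05; Haaland → f = 0.02859; ΔP_A = f(L/D)(ρV²/2) = 4.673e+05 Pa.
Pipe B: V = Q/A = 0.015/0.007791 = 1.925 m/s; Re = 1.241e+04; ε/D = 0.00713; Haaland → f = 0.0389; ΔP_B = f(L/D)(ρV²/2) = 1.338e+05 Pa.
ΔP_A/ΔP_B = 4.673e+05/1.338e+05 = 3.49.

ΔP_A/ΔP_B ≈ 3.49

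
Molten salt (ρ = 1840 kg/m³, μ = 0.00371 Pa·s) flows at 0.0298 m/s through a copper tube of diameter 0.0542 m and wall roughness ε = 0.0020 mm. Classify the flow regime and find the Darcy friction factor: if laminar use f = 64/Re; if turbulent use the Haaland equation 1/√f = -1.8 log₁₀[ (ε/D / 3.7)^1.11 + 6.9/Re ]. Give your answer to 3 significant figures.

f ≈ 0.0799

Re = ρVD/μ = 1840·0.0298·0.0542/0.00371 = 801.
Re < 2300 → laminar, so f = 64/Re = 0.0799 (roughness is irrelevant in laminar flow).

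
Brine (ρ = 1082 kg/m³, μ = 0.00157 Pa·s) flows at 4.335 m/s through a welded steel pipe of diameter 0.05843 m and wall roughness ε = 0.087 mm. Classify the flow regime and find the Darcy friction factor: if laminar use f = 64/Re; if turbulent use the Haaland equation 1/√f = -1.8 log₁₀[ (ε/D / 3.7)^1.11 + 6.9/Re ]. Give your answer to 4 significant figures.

f ≈ 0.02281

Re = ρVD/μ = 1082·4.335·0.05843/0.00157 = 1.746e+05.
Re > 4000 → turbulent. ε/D = 8.7e-05/0.05843 = 0.00149; Haaland: 1/√f = -1.8 log₁₀[0.00017 + 3.95e-05] = 6.621, so f = 0.02281.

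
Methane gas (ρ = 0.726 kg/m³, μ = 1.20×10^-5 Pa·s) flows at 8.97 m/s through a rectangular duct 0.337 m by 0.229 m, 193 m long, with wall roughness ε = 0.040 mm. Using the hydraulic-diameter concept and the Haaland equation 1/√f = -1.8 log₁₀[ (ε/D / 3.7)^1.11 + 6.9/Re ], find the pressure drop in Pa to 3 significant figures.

Hydraulic diameter D_h = 4A/P = 4·(0.337·0.229)/(2·(0.337+0.229)) = 0.3087/1.132 = 0.2727 m.
Re = ρVD_h/μ = 0.726·8.97·0.2727/1.2e-05 = 1.48e+05.
ε/D_h = 4e-05/0.2727 = 0.000147; Haaland gives 1/√f = -1.8 log₁₀[1.3e-05+4.66e-05] = 7.604, so f = 0.01729.
ΔP = f(L/D_h)(ρV²/2) = 0.01729·193/0.2727·29.21 = 357.5 Pa.

ΔP ≈ 357 Pa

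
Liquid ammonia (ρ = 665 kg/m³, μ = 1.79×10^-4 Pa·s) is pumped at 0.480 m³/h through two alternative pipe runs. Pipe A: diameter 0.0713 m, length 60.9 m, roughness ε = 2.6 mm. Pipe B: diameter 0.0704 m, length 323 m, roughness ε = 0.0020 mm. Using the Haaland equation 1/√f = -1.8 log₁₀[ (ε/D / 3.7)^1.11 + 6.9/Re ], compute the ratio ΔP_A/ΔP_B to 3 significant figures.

ΔP_A/ΔP_B ≈ 0.363

Pipe A: V = Q/A = 0.0001333/0.003993 = 0.03339 m/s; Re = 8846; ε/D = 0.0365; Haaland → f = 0.06534; ΔP_A = f(L/D)(ρV²/2) = 20.69 Pa.
Pipe B: V = Q/A = 0.0001333/0.003893 = 0.03425 m/s; Re = 8959; ε/D = 2.84e-05; Haaland → f = 0.03187; ΔP_B = f(L/D)(ρV²/2) = 57.04 Pa.
ΔP_A/ΔP_B = 20.69/57.04 = 0.363.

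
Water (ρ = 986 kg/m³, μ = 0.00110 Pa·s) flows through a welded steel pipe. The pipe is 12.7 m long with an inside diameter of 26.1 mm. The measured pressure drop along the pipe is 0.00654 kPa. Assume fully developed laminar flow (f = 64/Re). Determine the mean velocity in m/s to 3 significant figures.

V ≈ 0.00997 m/s

For laminar flow, f = 64/Re with Re = ρVD/μ, so Darcy-Weisbach reduces to ΔP = 32μLV/D². Solving for V: V = ΔP·D²/(32μL) = 6.54·(0.0261)²/(32·0.0011·12.7) = 0.009966 m/s.
Check: Re = ρVD/μ = 986·0.009966·0.0261/0.0011 = 233.2 < 2300, so the laminar assumption holds.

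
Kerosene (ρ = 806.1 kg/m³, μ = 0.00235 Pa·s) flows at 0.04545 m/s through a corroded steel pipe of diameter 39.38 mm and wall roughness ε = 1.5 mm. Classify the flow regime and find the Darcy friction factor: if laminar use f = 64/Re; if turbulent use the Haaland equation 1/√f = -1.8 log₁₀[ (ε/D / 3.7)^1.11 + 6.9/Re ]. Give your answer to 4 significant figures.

f ≈ 0.1042

Re = ρVD/μ = 806.1·0.04545·0.03938/0.00235 = 613.9.
Re < 2300 → laminar, so f = 64/Re = 0.1042 (roughness is irrelevant in laminar flow).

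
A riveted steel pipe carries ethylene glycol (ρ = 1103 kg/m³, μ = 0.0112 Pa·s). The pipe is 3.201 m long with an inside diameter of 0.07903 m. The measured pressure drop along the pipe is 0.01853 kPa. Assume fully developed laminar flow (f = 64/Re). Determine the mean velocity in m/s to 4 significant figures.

For laminar flow, f = 64/Re with Re = ρVD/μ, so Darcy-Weisbach reduces to ΔP = 32μLV/D². Solving for V: V = ΔP·D²/(32μL) = 18.53·(0.07903)²/(32·0.0112·3.201) = 0.1009 m/s.
Check: Re = ρVD/μ = 1103·0.1009·0.07903/0.0112 = 785.2 < 2300, so the laminar assumption holds.

V ≈ 0.1009 m/s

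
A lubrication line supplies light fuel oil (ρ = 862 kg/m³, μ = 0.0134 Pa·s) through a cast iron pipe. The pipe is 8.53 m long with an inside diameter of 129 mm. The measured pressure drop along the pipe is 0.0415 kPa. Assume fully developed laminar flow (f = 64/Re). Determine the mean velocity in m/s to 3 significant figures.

V ≈ 0.189 m/s

For laminar flow, f = 64/Re with Re = ρVD/μ, so Darcy-Weisbach reduces to ΔP = 32μLV/D². Solving for V: V = ΔP·D²/(32μL) = 41.5·(0.129)²/(32·0.0134·8.53) = 0.1888 m/s.
Check: Re = ρVD/μ = 862·0.1888·0.129/0.0134 = 1567 < 2300, so the laminar assumption holds.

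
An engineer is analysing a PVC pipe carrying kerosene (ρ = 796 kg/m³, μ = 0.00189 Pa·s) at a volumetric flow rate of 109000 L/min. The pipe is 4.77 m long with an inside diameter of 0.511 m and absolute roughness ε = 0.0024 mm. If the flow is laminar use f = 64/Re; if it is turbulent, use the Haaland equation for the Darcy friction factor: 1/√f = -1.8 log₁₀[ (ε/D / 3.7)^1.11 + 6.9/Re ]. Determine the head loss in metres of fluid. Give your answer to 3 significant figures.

Q = 109000 L/min = 109000/60000 = 1.817 m³/s.
Cross-sectional area A = πD²/4 = π(0.511)²/4 = 0.2051 m²; mean velocity V = Q/A = 1.817/0.2051 = 8.858 m/s.
Reynolds number Re = ρVD/μ = 796 · 8.858 · 0.511 / 0.00189 = 1.906e+06.
Re > 4000 → turbulent. Relative roughness ε/D = 2.4e-06/0.511 = 4.7e-06. Haaland: 1/√f = -1.8 log₁₀[(4.7e-06/3.7)^1.11 + 6.9/1.906e+06] = -1.8 log₁₀[2.85e-07 + 3.62e-06] = 9.735, so f = 0.01055.
Darcy-Weisbach: ΔP = f(L/D)(ρV²/2) = 0.01055·(4.77/0.511)·(796·8.858²/2) = 0.01055·9.335·3.123e+04 = 3076 Pa.
Head loss h_f = ΔP/(ρg) = 3076/(796·9.81) = 0.394 m.

h_f ≈ 0.394 m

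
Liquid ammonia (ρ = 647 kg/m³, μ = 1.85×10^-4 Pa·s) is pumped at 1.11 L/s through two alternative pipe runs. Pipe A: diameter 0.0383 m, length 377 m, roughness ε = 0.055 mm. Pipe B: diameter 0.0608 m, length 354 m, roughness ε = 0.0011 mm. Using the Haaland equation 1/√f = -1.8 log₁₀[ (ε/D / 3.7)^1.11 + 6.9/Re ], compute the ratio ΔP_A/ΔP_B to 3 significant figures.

Pipe A: V = Q/A = 0.00111/0.001152 = 0.9635 m/s; Re = 1.291e+05; ε/D = 0.00144; Haaland → f = 0.023; ΔP_A = f(L/D)(ρV²/2) = 6.798e+04 Pa.
Pipe B: V = Q/A = 0.00111/0.002903 = 0.3823 m/s; Re = 8.129e+04; ε/D = 1.81e-05; Haaland → f = 0.01868; ΔP_B = f(L/D)(ρV²/2) = 5143 Pa.
ΔP_A/ΔP_B = 6.798e+04/5143 = 13.2.

ΔP_A/ΔP_B ≈ 13.2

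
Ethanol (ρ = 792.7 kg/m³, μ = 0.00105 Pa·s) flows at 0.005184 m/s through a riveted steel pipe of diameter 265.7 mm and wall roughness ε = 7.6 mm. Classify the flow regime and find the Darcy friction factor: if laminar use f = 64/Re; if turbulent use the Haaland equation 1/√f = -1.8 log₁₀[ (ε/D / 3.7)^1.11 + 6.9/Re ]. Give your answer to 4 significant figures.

Re = ρVD/μ = 792.7·0.005184·0.2657/0.00105 = 1040.
Re < 2300 → laminar, so f = 64/Re = 0.06155 (roughness is irrelevant in laminar flow).

f ≈ 0.06155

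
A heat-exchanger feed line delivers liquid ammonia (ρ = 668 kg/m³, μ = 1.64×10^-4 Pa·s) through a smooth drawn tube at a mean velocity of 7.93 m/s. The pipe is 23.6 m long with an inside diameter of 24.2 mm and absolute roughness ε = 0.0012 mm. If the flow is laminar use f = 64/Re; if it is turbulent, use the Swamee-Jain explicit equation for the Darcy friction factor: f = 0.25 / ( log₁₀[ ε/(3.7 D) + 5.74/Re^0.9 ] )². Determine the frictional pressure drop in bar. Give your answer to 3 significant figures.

Reynolds number Re = ρVD/μ = 668 · 7.93 · 0.0242 / 0.000164 = 7.817e+05.
Re > 4000 → turbulent. Relative roughness ε/D = 1.2e-06/0.0242 = 4.96e-05. Swamee-Jain: f = 0.25/(log₁₀[4.96e-05/3.7 + 5.74/7.817e+05^0.9])² = 0.25/(log₁₀[1.34e-05 + 2.85e-05])² = 0.25/(-4.378)² = 0.01305.
Darcy-Weisbach: ΔP = f(L/D)(ρV²/2) = 0.01305·(23.6/0.0242)·(668·7.93²/2) = 0.01305·975.2·2.1e+04 = 2.672e+05 Pa.
ΔP = 2.672e+05 Pa = 2.67 bar.

ΔP ≈ 2.67 bar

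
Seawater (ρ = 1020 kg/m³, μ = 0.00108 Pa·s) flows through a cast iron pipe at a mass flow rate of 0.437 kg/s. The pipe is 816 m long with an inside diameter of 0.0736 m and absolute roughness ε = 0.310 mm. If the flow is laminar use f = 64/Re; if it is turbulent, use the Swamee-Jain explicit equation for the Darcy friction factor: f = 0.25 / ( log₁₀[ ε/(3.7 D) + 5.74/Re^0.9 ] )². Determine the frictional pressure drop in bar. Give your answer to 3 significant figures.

ΔP ≈ 0.0228 bar

A = πD²/4 = π(0.0736)²/4 = 0.004254 m²; mean velocity V = ṁ/(ρA) = 0.437/(1020 · 0.004254) = 0.1007 m/s.
Reynolds number Re = ρVD/μ = 1020 · 0.1007 · 0.0736 / 0.00108 = 7000.
Re > 4000 → turbulent. Relative roughness ε/D = 0.00031/0.0736 = 0.00421. Swamee-Jain: f = 0.25/(log₁₀[0.00421/3.7 + 5.74/7000^0.9])² = 0.25/(log₁₀[0.00114 + 0.00199])² = 0.25/(-2.505)² = 0.03984.
Darcy-Weisbach: ΔP = f(L/D)(ρV²/2) = 0.03984·(816/0.0736)·(1020·0.1007²/2) = 0.03984·1.109e+04·5.172 = 2284 Pa.
ΔP = 2284 Pa = 0.0228 bar.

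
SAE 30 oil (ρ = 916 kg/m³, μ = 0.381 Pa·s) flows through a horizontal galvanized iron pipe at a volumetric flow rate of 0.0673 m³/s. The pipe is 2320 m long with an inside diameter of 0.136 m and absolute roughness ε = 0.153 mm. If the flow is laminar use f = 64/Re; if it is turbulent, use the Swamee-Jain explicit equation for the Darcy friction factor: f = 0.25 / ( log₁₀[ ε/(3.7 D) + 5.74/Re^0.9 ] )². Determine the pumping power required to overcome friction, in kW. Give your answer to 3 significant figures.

P ≈ 477 kW

Cross-sectional area A = πD²/4 = π(0.136)²/4 = 0.01453 m²; mean velocity V = Q/A = 0.0673/0.01453 = 4.633 m/s.
Reynolds number Re = ρVD/μ = 916 · 4.633 · 0.136 / 0.381 = 1515.
Re < 2300 → laminar flow, so f = 64/Re = 64/1515 = 0.04225 (the turbulent correlation is not needed).
Darcy-Weisbach: ΔP = f(L/D)(ρV²/2) = 0.04225·(2320/0.136)·(916·4.633²/2) = 0.04225·1.706e+04·9830 = 7.085e+06 Pa.
Pumping power P = QΔP = 0.0673·7.085e+06 = 476800 W = 477 kW.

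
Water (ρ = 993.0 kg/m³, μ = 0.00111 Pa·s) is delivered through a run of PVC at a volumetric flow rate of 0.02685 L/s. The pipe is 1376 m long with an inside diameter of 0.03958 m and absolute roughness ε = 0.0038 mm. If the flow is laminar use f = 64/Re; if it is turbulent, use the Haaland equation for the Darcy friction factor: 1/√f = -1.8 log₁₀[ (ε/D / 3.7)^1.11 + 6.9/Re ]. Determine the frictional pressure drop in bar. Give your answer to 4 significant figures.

Q = 0.02685 L/s = 0.02685/1000 = 2.685e-05 m³/s.
Cross-sectional area A = πD²/4 = π(0.03958)²/4 = 0.00123 m²; mean velocity V = Q/A = 2.685e-05/0.00123 = 0.02182 m/s.
Reynolds number Re = ρVD/μ = 993 · 0.02182 · 0.03958 / 0.00111 = 772.7.
Re < 2300 → laminar flow, so f = 64/Re = 64/772.7 = 0.08283 (the turbulent correlation is not needed).
Darcy-Weisbach: ΔP = f(L/D)(ρV²/2) = 0.08283·(1376/0.03958)·(993·0.02182²/2) = 0.08283·3.477e+04·0.2364 = 680.8 Pa.
ΔP = 680.8 Pa = 0.006808 bar.

ΔP ≈ 0.006808 bar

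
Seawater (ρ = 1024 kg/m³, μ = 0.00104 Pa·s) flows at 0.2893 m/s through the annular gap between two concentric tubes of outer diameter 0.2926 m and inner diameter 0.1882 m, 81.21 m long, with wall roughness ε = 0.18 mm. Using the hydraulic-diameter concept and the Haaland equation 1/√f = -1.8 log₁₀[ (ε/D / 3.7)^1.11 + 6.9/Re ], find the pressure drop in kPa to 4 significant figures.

Hydraulic diameter D_h = 4A/P = D_o - D_i = 0.2926 - 0.1882 = 0.1044 m.
Re = ρVD_h/μ = 1024·0.2893·0.1044/0.00104 = 2.974e+04.
ε/D_h = 0.00018/0.1044 = 0.00172; Haaland gives 1/√f = -1.8 log₁₀[0.0002+0.000232] = 6.055, so f = 0.02727.
ΔP = f(L/D_h)(ρV²/2) = 0.02727·81.21/0.1044·42.85 = 909.1 Pa.
ΔP = 0.9091 kPa.

ΔP ≈ 0.9091 kPa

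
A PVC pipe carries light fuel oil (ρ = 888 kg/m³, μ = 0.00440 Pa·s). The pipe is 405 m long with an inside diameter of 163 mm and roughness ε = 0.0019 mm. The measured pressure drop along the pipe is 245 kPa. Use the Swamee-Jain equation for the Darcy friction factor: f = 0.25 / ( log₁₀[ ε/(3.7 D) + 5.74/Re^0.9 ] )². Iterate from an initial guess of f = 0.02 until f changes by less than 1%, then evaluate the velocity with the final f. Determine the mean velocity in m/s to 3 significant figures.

V ≈ 3.58 m/s

Rearranging Darcy-Weisbach: V = √(2·ΔP·D/(f·L·ρ)). With ε/D = 1.9e-06/0.163 = 1.17e-05, iterate starting from f = 0.02:
  f = 0.02 → V = √(2·2.45e+05·0.163/(0.02·405·888)) = 3.332 m/s; Re = ρVD/μ = 1.096e+05; f → 0.0176
  f = 0.0176 → V = 3.552 m/s; Re = 1.169e+05; f → 0.01737
  f = 0.01737 → V = 3.575 m/s; Re = 1.176e+05; f → 0.01735
Converged (Δf/f < 1%). With the final f = 0.01735: V = √(2·2.45e+05·0.163/(0.01735·405·888)) = 3.578 m/s.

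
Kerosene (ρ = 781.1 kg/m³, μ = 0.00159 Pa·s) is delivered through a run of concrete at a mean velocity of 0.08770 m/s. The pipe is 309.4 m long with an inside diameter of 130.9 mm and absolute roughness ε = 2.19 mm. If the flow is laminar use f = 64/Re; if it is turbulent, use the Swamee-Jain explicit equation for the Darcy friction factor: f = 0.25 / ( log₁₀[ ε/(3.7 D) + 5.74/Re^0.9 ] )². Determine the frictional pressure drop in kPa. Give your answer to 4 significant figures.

Reynolds number Re = ρVD/μ = 781.1 · 0.0877 · 0.1309 / 0.00159 = 5640.
Re > 4000 → turbulent. Relative roughness ε/D = 0.00219/0.1309 = 0.0167. Swamee-Jain: f = 0.25/(log₁₀[0.0167/3.7 + 5.74/5640^0.9])² = 0.25/(log₁₀[0.00452 + 0.00241])² = 0.25/(-2.159)² = 0.05364.
Darcy-Weisbach: ΔP = f(L/D)(ρV²/2) = 0.05364·(309.4/0.1309)·(781.1·0.0877²/2) = 0.05364·2364·3.004 = 380.8 Pa.
ΔP = 380.8 Pa = 0.3808 kPa.

ΔP ≈ 0.3808 kPa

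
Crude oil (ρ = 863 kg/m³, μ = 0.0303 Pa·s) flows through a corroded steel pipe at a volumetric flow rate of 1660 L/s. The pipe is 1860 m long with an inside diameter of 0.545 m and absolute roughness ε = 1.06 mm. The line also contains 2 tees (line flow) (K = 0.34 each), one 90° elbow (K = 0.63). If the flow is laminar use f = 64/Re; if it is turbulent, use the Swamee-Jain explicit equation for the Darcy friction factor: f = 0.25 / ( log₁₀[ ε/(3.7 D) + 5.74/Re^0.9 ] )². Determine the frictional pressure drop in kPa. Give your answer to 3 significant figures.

ΔP ≈ 1900 kPa

Q = 1660 L/s = 1660/1000 = 1.66 m³/s.
Cross-sectional area A = πD²/4 = π(0.545)²/4 = 0.2333 m²; mean velocity V = Q/A = 1.66/0.2333 = 7.116 m/s.
Reynolds number Re = ρVD/μ = 863 · 7.116 · 0.545 / 0.0303 = 1.105e+05.
Re > 4000 → turbulent. Relative roughness ε/D = 0.00106/0.545 = 0.00194. Swamee-Jain: f = 0.25/(log₁₀[0.00194/3.7 + 5.74/1.105e+05^0.9])² = 0.25/(log₁₀[0.000526 + 0.000166])² = 0.25/(-3.16)² = 0.02503.
Total minor-loss coefficient ΣK = 2·0.34 + 1·0.63 = 1.31.
ΔP = [f·L/D + ΣK]·(ρV²/2) = [0.02503·1860/0.545 + 1.31]·(863·7.116²/2) = [85.44 + 1.31]·2.185e+04 = 1.895e+06 Pa.
ΔP = 1.895e+06 Pa = 1900 kPa.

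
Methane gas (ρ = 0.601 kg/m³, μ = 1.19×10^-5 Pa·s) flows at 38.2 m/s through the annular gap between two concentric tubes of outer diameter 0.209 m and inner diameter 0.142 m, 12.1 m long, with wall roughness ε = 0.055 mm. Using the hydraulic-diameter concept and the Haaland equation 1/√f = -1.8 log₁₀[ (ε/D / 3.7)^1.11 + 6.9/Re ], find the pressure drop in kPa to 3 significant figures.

Hydraulic diameter D_h = 4A/P = D_o - D_i = 0.209 - 0.142 = 0.067 m.
Re = ρVD_h/μ = 0.601·38.2·0.067/1.19e-05 = 1.293e+05.
ε/D_h = 5.5e-05/0.067 = 0.000821; Haaland gives 1/√f = -1.8 log₁₀[8.79e-05+5.34e-05] = 6.93, so f = 0.02082.
ΔP = f(L/D_h)(ρV²/2) = 0.02082·12.1/0.067·438.5 = 1649 Pa.
ΔP = 1.65 kPa.

ΔP ≈ 1.65 kPa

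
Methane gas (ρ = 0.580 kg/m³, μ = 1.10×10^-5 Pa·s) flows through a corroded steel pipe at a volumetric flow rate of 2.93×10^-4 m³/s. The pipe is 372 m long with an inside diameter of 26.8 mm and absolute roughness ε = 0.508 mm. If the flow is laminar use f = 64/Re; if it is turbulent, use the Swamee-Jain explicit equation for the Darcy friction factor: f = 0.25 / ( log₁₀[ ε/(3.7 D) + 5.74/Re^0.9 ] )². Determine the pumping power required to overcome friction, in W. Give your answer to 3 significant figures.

P ≈ 0.0277 W

Cross-sectional area A = πD²/4 = π(0.0268)²/4 = 0.0005641 m²; mean velocity V = Q/A = 0.000293/0.0005641 = 0.5194 m/s.
Reynolds number Re = ρVD/μ = 0.58 · 0.5194 · 0.0268 / 1.1e-05 = 734.
Re < 2300 → laminar flow, so f = 64/Re = 64/734 = 0.0872 (the turbulent correlation is not needed).
Darcy-Weisbach: ΔP = f(L/D)(ρV²/2) = 0.0872·(372/0.0268)·(0.58·0.5194²/2) = 0.0872·1.388e+04·0.07824 = 94.69 Pa.
Pumping power P = QΔP = 0.000293·94.69 = 0.02775 W = 0.0277 W.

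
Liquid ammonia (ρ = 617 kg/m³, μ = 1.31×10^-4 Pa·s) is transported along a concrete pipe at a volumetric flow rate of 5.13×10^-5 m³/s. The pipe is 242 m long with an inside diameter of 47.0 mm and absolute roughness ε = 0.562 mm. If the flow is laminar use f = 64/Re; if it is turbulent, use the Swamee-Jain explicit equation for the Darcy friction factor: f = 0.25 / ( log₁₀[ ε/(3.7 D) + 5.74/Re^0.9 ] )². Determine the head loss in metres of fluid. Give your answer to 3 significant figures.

Cross-sectional area A = πD²/4 = π(0.047)²/4 = 0.001735 m²; mean velocity V = Q/A = 5.13e-05/0.001735 = 0.02957 m/s.
Reynolds number Re = ρVD/μ = 617 · 0.02957 · 0.047 / 0.000131 = 6546.
Re > 4000 → turbulent. Relative roughness ε/D = 0.000562/0.047 = 0.012. Swamee-Jain: f = 0.25/(log₁₀[0.012/3.7 + 5.74/6546^0.9])² = 0.25/(log₁₀[0.00323 + 0.00211])² = 0.25/(-2.272)² = 0.04842.
Darcy-Weisbach: ΔP = f(L/D)(ρV²/2) = 0.04842·(242/0.047)·(617·0.02957²/2) = 0.04842·5149·0.2697 = 67.25 Pa.
Head loss h_f = ΔP/(ρg) = 67.25/(617·9.81) = 0.0111 m.

h_f ≈ 0.0111 m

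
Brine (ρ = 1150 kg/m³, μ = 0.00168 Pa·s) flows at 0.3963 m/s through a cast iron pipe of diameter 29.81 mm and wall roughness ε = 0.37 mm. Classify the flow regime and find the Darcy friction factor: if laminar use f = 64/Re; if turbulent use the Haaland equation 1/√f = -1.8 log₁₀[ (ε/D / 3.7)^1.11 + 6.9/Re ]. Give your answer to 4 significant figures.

f ≈ 0.04646

Re = ρVD/μ = 1150·0.3963·0.02981/0.00168 = 8087.
Re > 4000 → turbulent. ε/D = 0.00037/0.02981 = 0.0124; Haaland: 1/√f = -1.8 log₁₀[0.00179 + 0.000853] = 4.639, so f = 0.04646.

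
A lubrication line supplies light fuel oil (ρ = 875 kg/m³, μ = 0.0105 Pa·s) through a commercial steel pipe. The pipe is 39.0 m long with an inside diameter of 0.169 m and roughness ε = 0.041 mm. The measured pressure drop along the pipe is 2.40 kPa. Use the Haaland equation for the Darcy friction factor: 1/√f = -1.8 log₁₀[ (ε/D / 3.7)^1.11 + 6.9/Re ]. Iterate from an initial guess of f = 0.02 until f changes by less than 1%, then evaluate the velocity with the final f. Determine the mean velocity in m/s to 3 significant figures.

V ≈ 0.901 m/s

Rearranging Darcy-Weisbach: V = √(2·ΔP·D/(f·L·ρ)). With ε/D = 4.1e-05/0.169 = 0.000243, iterate starting from f = 0.02:
  f = 0.02 → V = √(2·2400·0.169/(0.02·39·875)) = 1.09 m/s; Re = ρVD/μ = 1.535e+04; f → 0.0279
  f = 0.0279 → V = 0.923 m/s; Re = 1.3e+04; f → 0.0291
  f = 0.0291 → V = 0.9039 m/s; Re = 1.273e+04; f → 0.02925
Converged (Δf/f < 1%). With the final f = 0.02925: V = √(2·2400·0.169/(0.02925·39·875)) = 0.9014 m/s.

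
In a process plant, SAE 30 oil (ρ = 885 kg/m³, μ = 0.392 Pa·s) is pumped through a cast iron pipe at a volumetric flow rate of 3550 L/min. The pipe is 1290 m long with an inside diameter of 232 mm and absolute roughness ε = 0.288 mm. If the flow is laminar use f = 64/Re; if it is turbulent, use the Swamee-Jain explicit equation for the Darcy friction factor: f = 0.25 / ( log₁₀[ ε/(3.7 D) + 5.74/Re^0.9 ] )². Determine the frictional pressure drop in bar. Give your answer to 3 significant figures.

ΔP ≈ 4.21 bar

Q = 3550 L/min = 3550/60000 = 0.05917 m³/s.
Cross-sectional area A = πD²/4 = π(0.232)²/4 = 0.04227 m²; mean velocity V = Q/A = 0.05917/0.04227 = 1.4 m/s.
Reynolds number Re = ρVD/μ = 885 · 1.4 · 0.232 / 0.392 = 733.1.
Re < 2300 → laminar flow, so f = 64/Re = 64/733.1 = 0.0873 (the turbulent correlation is not needed).
Darcy-Weisbach: ΔP = f(L/D)(ρV²/2) = 0.0873·(1290/0.232)·(885·1.4²/2) = 0.0873·5560·866.8 = 4.208e+05 Pa.
ΔP = 4.208e+05 Pa = 4.21 bar.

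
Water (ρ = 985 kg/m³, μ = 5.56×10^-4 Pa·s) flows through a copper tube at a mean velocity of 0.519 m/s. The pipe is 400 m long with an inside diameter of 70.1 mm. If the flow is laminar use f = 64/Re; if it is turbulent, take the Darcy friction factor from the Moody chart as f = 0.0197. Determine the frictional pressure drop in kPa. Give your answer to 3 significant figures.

ΔP ≈ 14.9 kPa

Reynolds number Re = ρVD/μ = 985 · 0.519 · 0.0701 / 0.000556 = 6.445e+04.
Re > 4000 → turbulent; use the Moody-chart value f = 0.0197.
Darcy-Weisbach: ΔP = f(L/D)(ρV²/2) = 0.0197·(400/0.0701)·(985·0.519²/2) = 0.0197·5706·132.7 = 1.491e+04 Pa.
ΔP = 1.491e+04 Pa = 14.9 kPa.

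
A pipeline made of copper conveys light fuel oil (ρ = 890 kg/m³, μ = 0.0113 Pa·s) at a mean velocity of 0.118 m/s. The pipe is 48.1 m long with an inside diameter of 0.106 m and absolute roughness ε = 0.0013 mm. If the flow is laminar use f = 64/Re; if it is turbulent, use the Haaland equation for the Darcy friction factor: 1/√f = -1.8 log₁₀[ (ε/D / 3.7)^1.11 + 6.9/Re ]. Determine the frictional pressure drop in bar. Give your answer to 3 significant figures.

Reynolds number Re = ρVD/μ = 890 · 0.118 · 0.106 / 0.0113 = 985.1.
Re < 2300 → laminar flow, so f = 64/Re = 64/985.1 = 0.06497 (the turbulent correlation is not needed).
Darcy-Weisbach: ΔP = f(L/D)(ρV²/2) = 0.06497·(48.1/0.106)·(890·0.118²/2) = 0.06497·453.8·6.196 = 182.7 Pa.
ΔP = 182.7 Pa = 0.00183 bar.

ΔP ≈ 0.00183 bar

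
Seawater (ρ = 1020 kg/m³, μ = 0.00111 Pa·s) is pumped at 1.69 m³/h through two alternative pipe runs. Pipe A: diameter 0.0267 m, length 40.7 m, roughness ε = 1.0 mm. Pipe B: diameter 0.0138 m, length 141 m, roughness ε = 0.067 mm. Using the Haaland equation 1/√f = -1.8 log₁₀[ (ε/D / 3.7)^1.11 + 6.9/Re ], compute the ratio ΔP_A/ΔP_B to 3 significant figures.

ΔP_A/ΔP_B ≈ 0.0212

Pipe A: V = Q/A = 0.0004694/0.0005599 = 0.8384 m/s; Re = 2.057e+04; ε/D = 0.0375; Haaland → f = 0.0643; ΔP_A = f(L/D)(ρV²/2) = 3.514e+04 Pa.
Pipe B: V = Q/A = 0.0004694/0.0001496 = 3.139 m/s; Re = 3.98e+04; ε/D = 0.00486; Haaland → f = 0.03225; ΔP_B = f(L/D)(ρV²/2) = 1.655e+06 Pa.
ΔP_A/ΔP_B = 3.514e+04/1.655e+06 = 0.0212.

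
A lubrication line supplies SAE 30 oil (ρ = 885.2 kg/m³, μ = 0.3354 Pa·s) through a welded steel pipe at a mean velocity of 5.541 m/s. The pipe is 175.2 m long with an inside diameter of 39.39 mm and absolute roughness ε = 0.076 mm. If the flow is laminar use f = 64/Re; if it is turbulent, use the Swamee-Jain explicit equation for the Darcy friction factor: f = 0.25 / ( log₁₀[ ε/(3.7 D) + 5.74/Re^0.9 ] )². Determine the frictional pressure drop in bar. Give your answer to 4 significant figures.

Reynolds number Re = ρVD/μ = 885.2 · 5.541 · 0.03939 / 0.335 = 576.
Re < 2300 → laminar flow, so f = 64/Re = 64/576 = 0.1111 (the turbulent correlation is not needed).
Darcy-Weisbach: ΔP = f(L/D)(ρV²/2) = 0.1111·(175.2/0.03939)·(885.2·5.541²/2) = 0.1111·4448·1.359e+04 = 6.715e+06 Pa.
ΔP = 6.715e+06 Pa = 67.15 bar.

ΔP ≈ 67.15 bar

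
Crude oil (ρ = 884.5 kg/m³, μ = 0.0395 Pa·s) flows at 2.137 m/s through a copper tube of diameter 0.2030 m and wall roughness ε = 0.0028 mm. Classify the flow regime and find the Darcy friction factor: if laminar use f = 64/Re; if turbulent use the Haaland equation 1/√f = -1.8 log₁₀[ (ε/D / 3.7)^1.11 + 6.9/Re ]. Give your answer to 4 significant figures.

Re = ρVD/μ = 884.5·2.137·0.203/0.0395 = 9714.
Re > 4000 → turbulent. ε/D = 2.8e-06/0.203 = 1.38e-05; Haaland: 1/√f = -1.8 log₁₀[9.43e-07 + 0.00071] = 5.666, so f = 0.03115.

f ≈ 0.03115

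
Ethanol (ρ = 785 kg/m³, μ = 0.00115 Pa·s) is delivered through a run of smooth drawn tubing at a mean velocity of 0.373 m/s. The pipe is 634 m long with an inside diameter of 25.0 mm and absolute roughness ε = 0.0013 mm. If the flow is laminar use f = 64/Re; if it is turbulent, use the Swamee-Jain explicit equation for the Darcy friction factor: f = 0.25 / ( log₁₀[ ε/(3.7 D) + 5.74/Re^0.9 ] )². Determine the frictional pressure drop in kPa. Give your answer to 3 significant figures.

Reynolds number Re = ρVD/μ = 785 · 0.373 · 0.025 / 0.00115 = 6365.
Re > 4000 → turbulent. Relative roughness ε/D = 1.3e-06/0.025 = 5.2e-05. Swamee-Jain: f = 0.25/(log₁₀[5.2e-05/3.7 + 5.74/6365^0.9])² = 0.25/(log₁₀[1.41e-05 + 0.00217])² = 0.25/(-2.662)² = 0.03529.
Darcy-Weisbach: ΔP = f(L/D)(ρV²/2) = 0.03529·(634/0.025)·(785·0.373²/2) = 0.03529·2.536e+04·54.61 = 4.887e+04 Pa.
ΔP = 4.887e+04 Pa = 48.9 kPa.

ΔP ≈ 48.9 kPa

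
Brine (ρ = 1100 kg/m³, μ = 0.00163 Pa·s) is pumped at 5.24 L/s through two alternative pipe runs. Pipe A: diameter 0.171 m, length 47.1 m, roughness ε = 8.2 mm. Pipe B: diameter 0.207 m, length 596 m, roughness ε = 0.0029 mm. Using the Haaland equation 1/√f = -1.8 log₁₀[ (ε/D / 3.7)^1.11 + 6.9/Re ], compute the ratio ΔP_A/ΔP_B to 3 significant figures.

ΔP_A/ΔP_B ≈ 0.580

Pipe A: V = Q/A = 0.00524/0.02297 = 0.2282 m/s; Re = 2.633e+04; ε/D = 0.048; Haaland → f = 0.07127; ΔP_A = f(L/D)(ρV²/2) = 562 Pa.
Pipe B: V = Q/A = 0.00524/0.03365 = 0.1557 m/s; Re = 2.175e+04; ε/D = 1.4e-05; Haaland → f = 0.02523; ΔP_B = f(L/D)(ρV²/2) = 968.8 Pa.
ΔP_A/ΔP_B = 562/968.8 = 0.580.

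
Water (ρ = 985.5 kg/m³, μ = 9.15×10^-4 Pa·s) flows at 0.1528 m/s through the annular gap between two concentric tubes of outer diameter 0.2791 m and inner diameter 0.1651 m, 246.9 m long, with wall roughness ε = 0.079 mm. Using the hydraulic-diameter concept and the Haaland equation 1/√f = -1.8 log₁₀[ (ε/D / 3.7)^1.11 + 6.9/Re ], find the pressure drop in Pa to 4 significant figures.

ΔP ≈ 682.8 Pa

Hydraulic diameter D_h = 4A/P = D_o - D_i = 0.2791 - 0.1651 = 0.114 m.
Re = ρVD_h/μ = 985.5·0.1528·0.114/0.000915 = 1.876e+04.
ε/D_h = 7.9e-05/0.114 = 0.000693; Haaland gives 1/√f = -1.8 log₁₀[7.29e-05+0.000368] = 6.041, so f = 0.02741.
ΔP = f(L/D_h)(ρV²/2) = 0.02741·246.9/0.114·11.5 = 682.8 Pa.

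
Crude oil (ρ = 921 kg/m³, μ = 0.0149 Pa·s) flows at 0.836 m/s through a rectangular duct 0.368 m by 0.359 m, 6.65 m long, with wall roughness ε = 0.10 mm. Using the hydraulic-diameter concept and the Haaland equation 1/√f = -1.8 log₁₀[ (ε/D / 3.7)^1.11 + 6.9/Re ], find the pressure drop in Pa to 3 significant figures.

Hydraulic diameter D_h = 4A/P = 4·(0.368·0.359)/(2·(0.368+0.359)) = 0.5284/1.454 = 0.3634 m.
Re = ρVD_h/μ = 921·0.836·0.3634/0.0149 = 1.878e+04.
ε/D_h = 0.0001/0.3634 = 0.000275; Haaland gives 1/√f = -1.8 log₁₀[2.61e-05+0.000367] = 6.129, so f = 0.02662.
ΔP = f(L/D_h)(ρV²/2) = 0.02662·6.65/0.3634·321.8 = 156.8 Pa.

ΔP ≈ 157 Pa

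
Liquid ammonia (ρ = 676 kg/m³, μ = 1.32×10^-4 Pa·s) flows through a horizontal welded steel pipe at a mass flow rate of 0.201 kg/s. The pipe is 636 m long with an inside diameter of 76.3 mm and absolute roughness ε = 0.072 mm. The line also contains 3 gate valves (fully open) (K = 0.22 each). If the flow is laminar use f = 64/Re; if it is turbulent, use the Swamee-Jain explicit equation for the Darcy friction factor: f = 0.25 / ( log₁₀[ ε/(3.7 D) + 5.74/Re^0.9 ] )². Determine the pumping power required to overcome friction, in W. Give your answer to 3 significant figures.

A = πD²/4 = π(0.0763)²/4 = 0.004572 m²; mean velocity V = ṁ/(ρA) = 0.201/(676 · 0.004572) = 0.06503 m/s.
Reynolds number Re = ρVD/μ = 676 · 0.06503 · 0.0763 / 0.000132 = 2.541e+04.
Re > 4000 → turbulent. Relative roughness ε/D = 7.2e-05/0.0763 = 0.000944. Swamee-Jain: f = 0.25/(log₁₀[0.000944/3.7 + 5.74/2.541e+04^0.9])² = 0.25/(log₁₀[0.000255 + 0.000623])² = 0.25/(-3.057)² = 0.02676.
Total minor-loss coefficient ΣK = 3·0.22 = 0.66.
ΔP = [f·L/D + ΣK]·(ρV²/2) = [0.02676·636/0.0763 + 0.66]·(676·0.06503²/2) = [223.1 + 0.66]·1.429 = 319.8 Pa.
Q = ṁ/ρ = 0.201/676 = 0.0002973 m³/s.
Pumping power P = QΔP = 0.0002973·319.8 = 0.09508 W = 0.0951 W.

P ≈ 0.0951 W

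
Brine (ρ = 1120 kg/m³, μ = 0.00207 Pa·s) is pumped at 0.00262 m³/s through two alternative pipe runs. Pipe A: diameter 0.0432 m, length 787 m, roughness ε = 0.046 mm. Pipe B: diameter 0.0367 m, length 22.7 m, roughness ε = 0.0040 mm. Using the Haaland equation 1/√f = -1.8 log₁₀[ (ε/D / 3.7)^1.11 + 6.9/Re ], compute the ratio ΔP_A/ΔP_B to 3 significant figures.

ΔP_A/ΔP_B ≈ 17.8

Pipe A: V = Q/A = 0.00262/0.001466 = 1.787 m/s; Re = 4.178e+04; ε/D = 0.00106; Haaland → f = 0.02451; ΔP_A = f(L/D)(ρV²/2) = 7.988e+05 Pa.
Pipe B: V = Q/A = 0.00262/0.001058 = 2.477 m/s; Re = 4.918e+04; ε/D = 0.000109; Haaland → f = 0.0211; ΔP_B = f(L/D)(ρV²/2) = 4.482e+04 Pa.
ΔP_A/ΔP_B = 7.988e+05/4.482e+04 = 17.8.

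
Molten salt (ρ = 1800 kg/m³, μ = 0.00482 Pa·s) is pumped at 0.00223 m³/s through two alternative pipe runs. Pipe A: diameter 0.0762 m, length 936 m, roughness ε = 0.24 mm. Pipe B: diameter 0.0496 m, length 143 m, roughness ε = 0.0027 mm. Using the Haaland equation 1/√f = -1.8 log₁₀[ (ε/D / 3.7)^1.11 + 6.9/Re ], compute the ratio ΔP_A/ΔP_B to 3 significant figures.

Pipe A: V = Q/A = 0.00223/0.00456 = 0.489 m/s; Re = 1.392e+04; ε/D = 0.00315; Haaland → f = 0.03313; ΔP_A = f(L/D)(ρV²/2) = 8.759e+04 Pa.
Pipe B: V = Q/A = 0.00223/0.001932 = 1.154 m/s; Re = 2.138e+04; ε/D = 5.44e-05; Haaland → f = 0.02541; ΔP_B = f(L/D)(ρV²/2) = 8.781e+04 Pa.
ΔP_A/ΔP_B = 8.759e+04/8.781e+04 = 0.997.

ΔP_A/ΔP_B ≈ 0.997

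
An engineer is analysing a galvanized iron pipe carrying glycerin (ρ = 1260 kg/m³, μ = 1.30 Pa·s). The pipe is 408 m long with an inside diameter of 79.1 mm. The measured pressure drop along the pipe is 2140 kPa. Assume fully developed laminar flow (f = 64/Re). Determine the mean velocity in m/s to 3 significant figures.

V ≈ 0.789 m/s

For laminar flow, f = 64/Re with Re = ρVD/μ, so Darcy-Weisbach reduces to ΔP = 32μLV/D². Solving for V: V = ΔP·D²/(32μL) = 2.14e+06·(0.0791)²/(32·1.3·408) = 0.7889 m/s.
Check: Re = ρVD/μ = 1260·0.7889·0.0791/1.3 = 60.48 < 2300, so the laminar assumption holds.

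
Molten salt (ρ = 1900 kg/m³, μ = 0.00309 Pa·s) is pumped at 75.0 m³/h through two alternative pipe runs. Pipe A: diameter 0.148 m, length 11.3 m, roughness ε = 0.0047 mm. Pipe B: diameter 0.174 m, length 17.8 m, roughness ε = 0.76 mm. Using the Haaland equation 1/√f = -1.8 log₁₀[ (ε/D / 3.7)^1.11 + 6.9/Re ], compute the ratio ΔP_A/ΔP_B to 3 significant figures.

ΔP_A/ΔP_B ≈ 0.831

Pipe A: V = Q/A = 0.02083/0.0172 = 1.211 m/s; Re = 1.102e+05; ε/D = 3.18e-05; Haaland → f = 0.0176; ΔP_A = f(L/D)(ρV²/2) = 1873 Pa.
Pipe B: V = Q/A = 0.02083/0.02378 = 0.8761 m/s; Re = 9.374e+04; ε/D = 0.00437; Haaland → f = 0.03021; ΔP_B = f(L/D)(ρV²/2) = 2253 Pa.
ΔP_A/ΔP_B = 1873/2253 = 0.831.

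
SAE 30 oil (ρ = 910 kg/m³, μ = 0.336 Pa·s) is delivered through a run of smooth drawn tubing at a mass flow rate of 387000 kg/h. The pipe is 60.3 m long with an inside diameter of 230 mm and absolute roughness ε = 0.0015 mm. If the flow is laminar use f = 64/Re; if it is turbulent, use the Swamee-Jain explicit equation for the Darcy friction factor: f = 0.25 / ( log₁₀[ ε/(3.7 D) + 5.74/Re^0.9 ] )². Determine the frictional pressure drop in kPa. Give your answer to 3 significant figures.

ṁ = 387000 kg/h = 387000/3600 = 107.5 kg/s.
A = πD²/4 = π(0.23)²/4 = 0.04155 m²; mean velocity V = ṁ/(ρA) = 107.5/(910 · 0.04155) = 2.843 m/s.
Reynolds number Re = ρVD/μ = 910 · 2.843 · 0.23 / 0.336 = 1771.
Re < 2300 → laminar flow, so f = 64/Re = 64/1771 = 0.03614 (the turbulent correlation is not needed).
Darcy-Weisbach: ΔP = f(L/D)(ρV²/2) = 0.03614·(60.3/0.23)·(910·2.843²/2) = 0.03614·262.2·3678 = 3.485e+04 Pa.
ΔP = 3.485e+04 Pa = 34.8 kPa.

ΔP ≈ 34.8 kPa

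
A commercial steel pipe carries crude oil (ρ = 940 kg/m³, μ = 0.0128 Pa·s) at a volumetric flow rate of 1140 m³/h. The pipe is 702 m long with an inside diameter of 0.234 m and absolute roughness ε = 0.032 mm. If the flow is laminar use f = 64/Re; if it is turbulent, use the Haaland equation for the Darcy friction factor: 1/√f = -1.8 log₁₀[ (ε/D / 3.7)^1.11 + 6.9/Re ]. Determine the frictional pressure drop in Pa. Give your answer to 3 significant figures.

Q = 1140 m³/h = 1140/3600 = 0.3167 m³/s.
Cross-sectional area A = πD²/4 = π(0.234)²/4 = 0.04301 m²; mean velocity V = Q/A = 0.3167/0.04301 = 7.363 m/s.
Reynolds number Re = ρVD/μ = 940 · 7.363 · 0.234 / 0.0128 = 1.265e+05.
Re > 4000 → turbulent. Relative roughness ε/D = 3.2e-05/0.234 = 0.000137. Haaland: 1/√f = -1.8 log₁₀[(0.000137/3.7)^1.11 + 6.9/1.265e+05] = -1.8 log₁₀[1.2e-05 + 5.45e-05] = 7.518, so f = 0.01769.
Darcy-Weisbach: ΔP = f(L/D)(ρV²/2) = 0.01769·(702/0.234)·(940·7.363²/2) = 0.01769·3000·2.548e+04 = 1.353e+06 Pa.

ΔP ≈ 1.35×10^6 Pa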